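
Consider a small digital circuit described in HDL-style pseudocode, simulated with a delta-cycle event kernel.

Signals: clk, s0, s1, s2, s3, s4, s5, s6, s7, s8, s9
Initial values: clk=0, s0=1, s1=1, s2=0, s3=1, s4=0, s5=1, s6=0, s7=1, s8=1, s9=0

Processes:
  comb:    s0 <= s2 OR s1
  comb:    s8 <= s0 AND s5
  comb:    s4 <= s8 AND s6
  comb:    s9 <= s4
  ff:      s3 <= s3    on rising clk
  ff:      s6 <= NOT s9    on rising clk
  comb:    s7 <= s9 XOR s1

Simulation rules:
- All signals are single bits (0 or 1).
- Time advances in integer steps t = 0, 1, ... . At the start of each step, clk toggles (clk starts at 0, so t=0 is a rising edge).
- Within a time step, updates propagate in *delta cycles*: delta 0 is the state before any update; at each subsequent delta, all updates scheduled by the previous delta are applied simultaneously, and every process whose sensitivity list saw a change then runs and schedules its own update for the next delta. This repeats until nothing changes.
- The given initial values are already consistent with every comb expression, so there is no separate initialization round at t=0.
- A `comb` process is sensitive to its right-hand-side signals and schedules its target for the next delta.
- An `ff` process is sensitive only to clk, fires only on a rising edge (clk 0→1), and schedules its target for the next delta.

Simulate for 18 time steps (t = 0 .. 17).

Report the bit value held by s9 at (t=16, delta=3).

0

t0.Δ0 s3=1 s9=0 s5=1 s4=0 s0=1 s6=0 s1=1 s2=0 clk=0 s8=1 s7=1
t0.Δ1 s3=1 s9=0 s5=1 s4=0 s0=1 s6=0 s1=1 s2=0 clk=1 s8=1 s7=1
t0.Δ2 s3=1 s9=0 s5=1 s4=0 s0=1 s6=1 s1=1 s2=0 clk=1 s8=1 s7=1
t0.Δ3 s3=1 s9=0 s5=1 s4=1 s0=1 s6=1 s1=1 s2=0 clk=1 s8=1 s7=1
t0.Δ4 s3=1 s9=1 s5=1 s4=1 s0=1 s6=1 s1=1 s2=0 clk=1 s8=1 s7=1
t0.Δ5 s3=1 s9=1 s5=1 s4=1 s0=1 s6=1 s1=1 s2=0 clk=1 s8=1 s7=0
t1.Δ0 s3=1 s9=1 s5=1 s4=1 s0=1 s6=1 s1=1 s2=0 clk=1 s8=1 s7=0
t1.Δ1 s3=1 s9=1 s5=1 s4=1 s0=1 s6=1 s1=1 s2=0 clk=0 s8=1 s7=0
t2.Δ0 s3=1 s9=1 s5=1 s4=1 s0=1 s6=1 s1=1 s2=0 clk=0 s8=1 s7=0
t2.Δ1 s3=1 s9=1 s5=1 s4=1 s0=1 s6=1 s1=1 s2=0 clk=1 s8=1 s7=0
t2.Δ2 s3=1 s9=1 s5=1 s4=1 s0=1 s6=0 s1=1 s2=0 clk=1 s8=1 s7=0
t2.Δ3 s3=1 s9=1 s5=1 s4=0 s0=1 s6=0 s1=1 s2=0 clk=1 s8=1 s7=0
t2.Δ4 s3=1 s9=0 s5=1 s4=0 s0=1 s6=0 s1=1 s2=0 clk=1 s8=1 s7=0
t2.Δ5 s3=1 s9=0 s5=1 s4=0 s0=1 s6=0 s1=1 s2=0 clk=1 s8=1 s7=1
t3.Δ0 s3=1 s9=0 s5=1 s4=0 s0=1 s6=0 s1=1 s2=0 clk=1 s8=1 s7=1
t3.Δ1 s3=1 s9=0 s5=1 s4=0 s0=1 s6=0 s1=1 s2=0 clk=0 s8=1 s7=1
t4.Δ0 s3=1 s9=0 s5=1 s4=0 s0=1 s6=0 s1=1 s2=0 clk=0 s8=1 s7=1
t4.Δ1 s3=1 s9=0 s5=1 s4=0 s0=1 s6=0 s1=1 s2=0 clk=1 s8=1 s7=1
t4.Δ2 s3=1 s9=0 s5=1 s4=0 s0=1 s6=1 s1=1 s2=0 clk=1 s8=1 s7=1
t4.Δ3 s3=1 s9=0 s5=1 s4=1 s0=1 s6=1 s1=1 s2=0 clk=1 s8=1 s7=1
t4.Δ4 s3=1 s9=1 s5=1 s4=1 s0=1 s6=1 s1=1 s2=0 clk=1 s8=1 s7=1
t4.Δ5 s3=1 s9=1 s5=1 s4=1 s0=1 s6=1 s1=1 s2=0 clk=1 s8=1 s7=0
t5.Δ0 s3=1 s9=1 s5=1 s4=1 s0=1 s6=1 s1=1 s2=0 clk=1 s8=1 s7=0
t5.Δ1 s3=1 s9=1 s5=1 s4=1 s0=1 s6=1 s1=1 s2=0 clk=0 s8=1 s7=0
t6.Δ0 s3=1 s9=1 s5=1 s4=1 s0=1 s6=1 s1=1 s2=0 clk=0 s8=1 s7=0
t6.Δ1 s3=1 s9=1 s5=1 s4=1 s0=1 s6=1 s1=1 s2=0 clk=1 s8=1 s7=0
t6.Δ2 s3=1 s9=1 s5=1 s4=1 s0=1 s6=0 s1=1 s2=0 clk=1 s8=1 s7=0
t6.Δ3 s3=1 s9=1 s5=1 s4=0 s0=1 s6=0 s1=1 s2=0 clk=1 s8=1 s7=0
t6.Δ4 s3=1 s9=0 s5=1 s4=0 s0=1 s6=0 s1=1 s2=0 clk=1 s8=1 s7=0
t6.Δ5 s3=1 s9=0 s5=1 s4=0 s0=1 s6=0 s1=1 s2=0 clk=1 s8=1 s7=1
t7.Δ0 s3=1 s9=0 s5=1 s4=0 s0=1 s6=0 s1=1 s2=0 clk=1 s8=1 s7=1
t7.Δ1 s3=1 s9=0 s5=1 s4=0 s0=1 s6=0 s1=1 s2=0 clk=0 s8=1 s7=1
t8.Δ0 s3=1 s9=0 s5=1 s4=0 s0=1 s6=0 s1=1 s2=0 clk=0 s8=1 s7=1
t8.Δ1 s3=1 s9=0 s5=1 s4=0 s0=1 s6=0 s1=1 s2=0 clk=1 s8=1 s7=1
t8.Δ2 s3=1 s9=0 s5=1 s4=0 s0=1 s6=1 s1=1 s2=0 clk=1 s8=1 s7=1
t8.Δ3 s3=1 s9=0 s5=1 s4=1 s0=1 s6=1 s1=1 s2=0 clk=1 s8=1 s7=1
t8.Δ4 s3=1 s9=1 s5=1 s4=1 s0=1 s6=1 s1=1 s2=0 clk=1 s8=1 s7=1
t8.Δ5 s3=1 s9=1 s5=1 s4=1 s0=1 s6=1 s1=1 s2=0 clk=1 s8=1 s7=0
t9.Δ0 s3=1 s9=1 s5=1 s4=1 s0=1 s6=1 s1=1 s2=0 clk=1 s8=1 s7=0
t9.Δ1 s3=1 s9=1 s5=1 s4=1 s0=1 s6=1 s1=1 s2=0 clk=0 s8=1 s7=0
t10.Δ0 s3=1 s9=1 s5=1 s4=1 s0=1 s6=1 s1=1 s2=0 clk=0 s8=1 s7=0
t10.Δ1 s3=1 s9=1 s5=1 s4=1 s0=1 s6=1 s1=1 s2=0 clk=1 s8=1 s7=0
t10.Δ2 s3=1 s9=1 s5=1 s4=1 s0=1 s6=0 s1=1 s2=0 clk=1 s8=1 s7=0
t10.Δ3 s3=1 s9=1 s5=1 s4=0 s0=1 s6=0 s1=1 s2=0 clk=1 s8=1 s7=0
t10.Δ4 s3=1 s9=0 s5=1 s4=0 s0=1 s6=0 s1=1 s2=0 clk=1 s8=1 s7=0
t10.Δ5 s3=1 s9=0 s5=1 s4=0 s0=1 s6=0 s1=1 s2=0 clk=1 s8=1 s7=1
t11.Δ0 s3=1 s9=0 s5=1 s4=0 s0=1 s6=0 s1=1 s2=0 clk=1 s8=1 s7=1
t11.Δ1 s3=1 s9=0 s5=1 s4=0 s0=1 s6=0 s1=1 s2=0 clk=0 s8=1 s7=1
t12.Δ0 s3=1 s9=0 s5=1 s4=0 s0=1 s6=0 s1=1 s2=0 clk=0 s8=1 s7=1
t12.Δ1 s3=1 s9=0 s5=1 s4=0 s0=1 s6=0 s1=1 s2=0 clk=1 s8=1 s7=1
t12.Δ2 s3=1 s9=0 s5=1 s4=0 s0=1 s6=1 s1=1 s2=0 clk=1 s8=1 s7=1
t12.Δ3 s3=1 s9=0 s5=1 s4=1 s0=1 s6=1 s1=1 s2=0 clk=1 s8=1 s7=1
t12.Δ4 s3=1 s9=1 s5=1 s4=1 s0=1 s6=1 s1=1 s2=0 clk=1 s8=1 s7=1
t12.Δ5 s3=1 s9=1 s5=1 s4=1 s0=1 s6=1 s1=1 s2=0 clk=1 s8=1 s7=0
t13.Δ0 s3=1 s9=1 s5=1 s4=1 s0=1 s6=1 s1=1 s2=0 clk=1 s8=1 s7=0
t13.Δ1 s3=1 s9=1 s5=1 s4=1 s0=1 s6=1 s1=1 s2=0 clk=0 s8=1 s7=0
t14.Δ0 s3=1 s9=1 s5=1 s4=1 s0=1 s6=1 s1=1 s2=0 clk=0 s8=1 s7=0
t14.Δ1 s3=1 s9=1 s5=1 s4=1 s0=1 s6=1 s1=1 s2=0 clk=1 s8=1 s7=0
t14.Δ2 s3=1 s9=1 s5=1 s4=1 s0=1 s6=0 s1=1 s2=0 clk=1 s8=1 s7=0
t14.Δ3 s3=1 s9=1 s5=1 s4=0 s0=1 s6=0 s1=1 s2=0 clk=1 s8=1 s7=0
t14.Δ4 s3=1 s9=0 s5=1 s4=0 s0=1 s6=0 s1=1 s2=0 clk=1 s8=1 s7=0
t14.Δ5 s3=1 s9=0 s5=1 s4=0 s0=1 s6=0 s1=1 s2=0 clk=1 s8=1 s7=1
t15.Δ0 s3=1 s9=0 s5=1 s4=0 s0=1 s6=0 s1=1 s2=0 clk=1 s8=1 s7=1
t15.Δ1 s3=1 s9=0 s5=1 s4=0 s0=1 s6=0 s1=1 s2=0 clk=0 s8=1 s7=1
t16.Δ0 s3=1 s9=0 s5=1 s4=0 s0=1 s6=0 s1=1 s2=0 clk=0 s8=1 s7=1
t16.Δ1 s3=1 s9=0 s5=1 s4=0 s0=1 s6=0 s1=1 s2=0 clk=1 s8=1 s7=1
t16.Δ2 s3=1 s9=0 s5=1 s4=0 s0=1 s6=1 s1=1 s2=0 clk=1 s8=1 s7=1
t16.Δ3 s3=1 s9=0 s5=1 s4=1 s0=1 s6=1 s1=1 s2=0 clk=1 s8=1 s7=1
t16.Δ4 s3=1 s9=1 s5=1 s4=1 s0=1 s6=1 s1=1 s2=0 clk=1 s8=1 s7=1
t16.Δ5 s3=1 s9=1 s5=1 s4=1 s0=1 s6=1 s1=1 s2=0 clk=1 s8=1 s7=0
t17.Δ0 s3=1 s9=1 s5=1 s4=1 s0=1 s6=1 s1=1 s2=0 clk=1 s8=1 s7=0
t17.Δ1 s3=1 s9=1 s5=1 s4=1 s0=1 s6=1 s1=1 s2=0 clk=0 s8=1 s7=0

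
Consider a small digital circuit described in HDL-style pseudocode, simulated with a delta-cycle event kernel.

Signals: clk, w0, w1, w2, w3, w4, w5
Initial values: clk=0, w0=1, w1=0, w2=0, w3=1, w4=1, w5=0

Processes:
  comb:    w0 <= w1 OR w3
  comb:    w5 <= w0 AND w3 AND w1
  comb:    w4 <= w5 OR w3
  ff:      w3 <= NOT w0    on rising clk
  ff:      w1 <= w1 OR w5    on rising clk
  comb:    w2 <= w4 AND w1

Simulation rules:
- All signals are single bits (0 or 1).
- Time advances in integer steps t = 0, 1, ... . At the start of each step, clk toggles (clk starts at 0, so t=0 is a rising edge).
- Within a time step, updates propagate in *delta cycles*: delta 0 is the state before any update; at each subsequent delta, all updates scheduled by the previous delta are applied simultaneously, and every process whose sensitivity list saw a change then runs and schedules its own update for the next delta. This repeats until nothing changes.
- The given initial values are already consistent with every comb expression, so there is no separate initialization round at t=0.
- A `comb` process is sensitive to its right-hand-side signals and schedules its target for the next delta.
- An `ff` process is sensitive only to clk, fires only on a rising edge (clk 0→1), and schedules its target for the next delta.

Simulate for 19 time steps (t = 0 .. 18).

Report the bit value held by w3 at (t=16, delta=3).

t=0 Δ0: w0=1 clk=0 w5=0 w3=1 w4=1 w2=0 w1=0
  Δ1: clk:0→1
  Δ2: w3:1→0
  Δ3: w0:1→0, w4:1→0
  (3Δ to stable)
t=1 Δ0: w0=0 clk=1 w5=0 w3=0 w4=0 w2=0 w1=0
  Δ1: clk:1→0
  (1Δ to stable)
t=2 Δ0: w0=0 clk=0 w5=0 w3=0 w4=0 w2=0 w1=0
  Δ1: clk:0→1
  Δ2: w3:0→1
  Δ3: w0:0→1, w4:0→1
  (3Δ to stable)
t=3 Δ0: w0=1 clk=1 w5=0 w3=1 w4=1 w2=0 w1=0
  Δ1: clk:1→0
  (1Δ to stable)
t=4 Δ0: w0=1 clk=0 w5=0 w3=1 w4=1 w2=0 w1=0
  Δ1: clk:0→1
  Δ2: w3:1→0
  Δ3: w0:1→0, w4:1→0
  (3Δ to stable)
t=5 Δ0: w0=0 clk=1 w5=0 w3=0 w4=0 w2=0 w1=0
  Δ1: clk:1→0
  (1Δ to stable)
t=6 Δ0: w0=0 clk=0 w5=0 w3=0 w4=0 w2=0 w1=0
  Δ1: clk:0→1
  Δ2: w3:0→1
  Δ3: w0:0→1, w4:0→1
  (3Δ to stable)
t=7 Δ0: w0=1 clk=1 w5=0 w3=1 w4=1 w2=0 w1=0
  Δ1: clk:1→0
  (1Δ to stable)
t=8 Δ0: w0=1 clk=0 w5=0 w3=1 w4=1 w2=0 w1=0
  Δ1: clk:0→1
  Δ2: w3:1→0
  Δ3: w0:1→0, w4:1→0
  (3Δ to stable)
t=9 Δ0: w0=0 clk=1 w5=0 w3=0 w4=0 w2=0 w1=0
  Δ1: clk:1→0
  (1Δ to stable)
t=10 Δ0: w0=0 clk=0 w5=0 w3=0 w4=0 w2=0 w1=0
  Δ1: clk:0→1
  Δ2: w3:0→1
  Δ3: w0:0→1, w4:0→1
  (3Δ to stable)
t=11 Δ0: w0=1 clk=1 w5=0 w3=1 w4=1 w2=0 w1=0
  Δ1: clk:1→0
  (1Δ to stable)
t=12 Δ0: w0=1 clk=0 w5=0 w3=1 w4=1 w2=0 w1=0
  Δ1: clk:0→1
  Δ2: w3:1→0
  Δ3: w0:1→0, w4:1→0
  (3Δ to stable)
t=13 Δ0: w0=0 clk=1 w5=0 w3=0 w4=0 w2=0 w1=0
  Δ1: clk:1→0
  (1Δ to stable)
t=14 Δ0: w0=0 clk=0 w5=0 w3=0 w4=0 w2=0 w1=0
  Δ1: clk:0→1
  Δ2: w3:0→1
  Δ3: w0:0→1, w4:0→1
  (3Δ to stable)
t=15 Δ0: w0=1 clk=1 w5=0 w3=1 w4=1 w2=0 w1=0
  Δ1: clk:1→0
  (1Δ to stable)
t=16 Δ0: w0=1 clk=0 w5=0 w3=1 w4=1 w2=0 w1=0
  Δ1: clk:0→1
  Δ2: w3:1→0
  Δ3: w0:1→0, w4:1→0
  (3Δ to stable)
t=17 Δ0: w0=0 clk=1 w5=0 w3=0 w4=0 w2=0 w1=0
  Δ1: clk:1→0
  (1Δ to stable)
t=18 Δ0: w0=0 clk=0 w5=0 w3=0 w4=0 w2=0 w1=0
  Δ1: clk:0→1
  Δ2: w3:0→1
  Δ3: w0:0→1, w4:0→1
  (3Δ to stable)

0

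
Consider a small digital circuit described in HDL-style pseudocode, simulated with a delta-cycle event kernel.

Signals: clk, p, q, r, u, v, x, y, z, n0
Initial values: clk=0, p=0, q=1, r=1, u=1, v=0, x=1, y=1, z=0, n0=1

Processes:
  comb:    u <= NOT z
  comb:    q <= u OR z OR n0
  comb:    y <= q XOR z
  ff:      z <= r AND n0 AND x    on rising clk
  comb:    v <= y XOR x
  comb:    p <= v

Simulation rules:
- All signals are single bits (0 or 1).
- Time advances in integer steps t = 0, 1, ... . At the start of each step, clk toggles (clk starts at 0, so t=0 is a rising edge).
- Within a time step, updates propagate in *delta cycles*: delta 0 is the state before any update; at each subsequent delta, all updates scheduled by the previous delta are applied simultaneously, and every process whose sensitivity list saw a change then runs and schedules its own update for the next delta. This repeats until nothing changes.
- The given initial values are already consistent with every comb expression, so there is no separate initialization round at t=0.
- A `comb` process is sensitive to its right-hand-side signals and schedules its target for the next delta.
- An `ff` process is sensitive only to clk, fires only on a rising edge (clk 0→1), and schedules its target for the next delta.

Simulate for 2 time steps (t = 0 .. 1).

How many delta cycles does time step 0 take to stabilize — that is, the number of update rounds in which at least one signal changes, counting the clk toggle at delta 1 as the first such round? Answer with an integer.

[bits: n0,p,r,clk,v,y,u,q,x,z]
t=0: Δ0=1010011110 Δ1=1011011110 Δ2=1011011111 Δ3=1011000111 Δ4=1011100111 Δ5=1111100111 | 5Δ
t=1: Δ0=1111100111 Δ1=1110100111 | 1Δ

5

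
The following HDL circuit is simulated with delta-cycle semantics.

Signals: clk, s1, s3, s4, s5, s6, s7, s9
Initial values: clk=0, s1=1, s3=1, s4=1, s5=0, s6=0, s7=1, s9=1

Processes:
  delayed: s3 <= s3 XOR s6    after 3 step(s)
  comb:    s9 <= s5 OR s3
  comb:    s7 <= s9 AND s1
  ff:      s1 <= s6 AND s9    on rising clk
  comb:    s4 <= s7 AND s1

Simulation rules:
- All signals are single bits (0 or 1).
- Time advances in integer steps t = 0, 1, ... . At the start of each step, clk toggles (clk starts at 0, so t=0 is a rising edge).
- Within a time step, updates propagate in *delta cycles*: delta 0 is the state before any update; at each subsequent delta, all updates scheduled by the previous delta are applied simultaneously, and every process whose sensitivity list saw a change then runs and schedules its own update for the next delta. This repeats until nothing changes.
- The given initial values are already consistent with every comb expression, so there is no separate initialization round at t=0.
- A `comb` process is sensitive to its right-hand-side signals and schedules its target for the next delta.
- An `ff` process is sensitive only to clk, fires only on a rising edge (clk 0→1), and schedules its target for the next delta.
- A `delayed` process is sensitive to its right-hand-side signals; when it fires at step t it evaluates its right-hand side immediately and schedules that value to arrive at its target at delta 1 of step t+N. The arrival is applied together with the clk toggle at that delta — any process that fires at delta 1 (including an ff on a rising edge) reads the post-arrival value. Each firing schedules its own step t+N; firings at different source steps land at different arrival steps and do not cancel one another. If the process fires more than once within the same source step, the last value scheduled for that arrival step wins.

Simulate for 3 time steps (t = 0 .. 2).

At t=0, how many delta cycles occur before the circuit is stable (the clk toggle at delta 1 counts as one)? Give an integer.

t=0 Δ0: s7=1 s6=0 s4=1 clk=0 s5=0 s9=1 s1=1 s3=1
  Δ1: clk:0→1
  Δ2: s1:1→0
  Δ3: s7:1→0, s4:1→0
  (3Δ to stable)
t=1 Δ0: s7=0 s6=0 s4=0 clk=1 s5=0 s9=1 s1=0 s3=1
  Δ1: clk:1→0
  (1Δ to stable)
t=2 Δ0: s7=0 s6=0 s4=0 clk=0 s5=0 s9=1 s1=0 s3=1
  Δ1: clk:0→1
  (1Δ to stable)

3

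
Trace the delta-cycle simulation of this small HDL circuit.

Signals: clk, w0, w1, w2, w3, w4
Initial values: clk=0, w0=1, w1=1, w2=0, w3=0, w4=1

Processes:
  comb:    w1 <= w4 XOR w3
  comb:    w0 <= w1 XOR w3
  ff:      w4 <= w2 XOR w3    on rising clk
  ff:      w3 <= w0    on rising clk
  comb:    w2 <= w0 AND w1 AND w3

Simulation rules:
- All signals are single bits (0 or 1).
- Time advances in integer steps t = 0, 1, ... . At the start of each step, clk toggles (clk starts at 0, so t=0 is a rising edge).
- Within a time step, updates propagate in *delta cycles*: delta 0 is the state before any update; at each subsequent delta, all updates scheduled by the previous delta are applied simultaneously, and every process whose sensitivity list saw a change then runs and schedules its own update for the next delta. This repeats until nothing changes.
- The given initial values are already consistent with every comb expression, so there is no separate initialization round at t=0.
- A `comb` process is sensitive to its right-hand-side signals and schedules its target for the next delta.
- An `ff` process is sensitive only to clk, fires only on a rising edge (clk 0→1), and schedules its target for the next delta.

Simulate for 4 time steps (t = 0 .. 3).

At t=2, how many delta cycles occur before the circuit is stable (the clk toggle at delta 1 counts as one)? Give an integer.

3

t=0 Δ0: w4=1 w0=1 w1=1 w3=0 clk=0 w2=0
  Δ1: clk:0→1
  Δ2: w4:1→0, w3:0→1
  Δ3: w0:1→0, w2:0→1
  Δ4: w2:1→0
  (4Δ to stable)
t=1 Δ0: w4=0 w0=0 w1=1 w3=1 clk=1 w2=0
  Δ1: clk:1→0
  (1Δ to stable)
t=2 Δ0: w4=0 w0=0 w1=1 w3=1 clk=0 w2=0
  Δ1: clk:0→1
  Δ2: w4:0→1, w3:1→0
  Δ3: w0:0→1
  (3Δ to stable)
t=3 Δ0: w4=1 w0=1 w1=1 w3=0 clk=1 w2=0
  Δ1: clk:1→0
  (1Δ to stable)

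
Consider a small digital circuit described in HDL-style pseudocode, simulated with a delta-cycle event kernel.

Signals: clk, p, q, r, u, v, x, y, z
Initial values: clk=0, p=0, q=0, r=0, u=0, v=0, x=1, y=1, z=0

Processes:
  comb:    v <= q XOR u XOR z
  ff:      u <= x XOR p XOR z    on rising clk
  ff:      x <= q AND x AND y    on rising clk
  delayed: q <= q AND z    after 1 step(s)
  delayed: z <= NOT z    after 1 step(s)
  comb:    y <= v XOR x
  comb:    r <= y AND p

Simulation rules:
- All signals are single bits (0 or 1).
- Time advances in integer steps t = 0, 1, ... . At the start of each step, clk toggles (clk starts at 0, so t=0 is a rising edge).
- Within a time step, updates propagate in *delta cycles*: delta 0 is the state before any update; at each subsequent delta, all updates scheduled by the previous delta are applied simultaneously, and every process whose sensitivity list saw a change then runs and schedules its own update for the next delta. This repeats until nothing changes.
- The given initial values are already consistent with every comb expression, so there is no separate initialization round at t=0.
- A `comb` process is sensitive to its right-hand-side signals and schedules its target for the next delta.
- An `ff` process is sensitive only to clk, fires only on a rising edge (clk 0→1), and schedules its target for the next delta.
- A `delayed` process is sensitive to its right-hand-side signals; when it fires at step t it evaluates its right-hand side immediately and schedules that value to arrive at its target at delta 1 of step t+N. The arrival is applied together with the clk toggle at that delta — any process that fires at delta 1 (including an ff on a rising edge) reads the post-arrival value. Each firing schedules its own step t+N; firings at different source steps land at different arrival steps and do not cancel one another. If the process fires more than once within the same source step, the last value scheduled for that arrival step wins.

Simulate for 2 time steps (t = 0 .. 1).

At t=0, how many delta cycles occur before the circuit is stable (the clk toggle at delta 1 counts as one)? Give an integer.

t=0 Δ0: y=1 clk=0 x=1 z=0 p=0 r=0 q=0 u=0 v=0
  Δ1: clk:0→1
  Δ2: x:1→0, u:0→1
  Δ3: y:1→0, v:0→1
  Δ4: y:0→1
  (4Δ to stable)
t=1 Δ0: y=1 clk=1 x=0 z=0 p=0 r=0 q=0 u=1 v=1
  Δ1: clk:1→0
  (1Δ to stable)

4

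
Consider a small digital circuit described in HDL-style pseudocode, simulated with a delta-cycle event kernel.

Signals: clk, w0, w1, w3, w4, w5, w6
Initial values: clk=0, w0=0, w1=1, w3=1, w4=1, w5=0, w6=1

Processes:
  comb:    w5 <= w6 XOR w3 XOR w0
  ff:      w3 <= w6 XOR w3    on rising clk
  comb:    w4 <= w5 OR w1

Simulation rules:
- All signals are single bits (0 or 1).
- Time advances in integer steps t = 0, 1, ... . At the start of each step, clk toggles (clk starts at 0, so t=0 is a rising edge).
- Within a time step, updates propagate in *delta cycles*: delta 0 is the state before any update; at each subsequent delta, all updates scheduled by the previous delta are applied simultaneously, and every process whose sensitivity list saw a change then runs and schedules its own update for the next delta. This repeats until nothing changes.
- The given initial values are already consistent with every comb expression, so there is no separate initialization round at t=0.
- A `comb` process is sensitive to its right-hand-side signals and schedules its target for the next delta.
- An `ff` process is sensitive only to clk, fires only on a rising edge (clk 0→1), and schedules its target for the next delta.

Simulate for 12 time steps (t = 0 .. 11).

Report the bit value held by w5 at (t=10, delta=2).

1

t=0 Δ0: w3=1 w0=0 w1=1 clk=0 w4=1 w6=1 w5=0
  Δ1: clk:0→1
  Δ2: w3:1→0
  Δ3: w5:0→1
  (3Δ to stable)
t=1 Δ0: w3=0 w0=0 w1=1 clk=1 w4=1 w6=1 w5=1
  Δ1: clk:1→0
  (1Δ to stable)
t=2 Δ0: w3=0 w0=0 w1=1 clk=0 w4=1 w6=1 w5=1
  Δ1: clk:0→1
  Δ2: w3:0→1
  Δ3: w5:1→0
  (3Δ to stable)
t=3 Δ0: w3=1 w0=0 w1=1 clk=1 w4=1 w6=1 w5=0
  Δ1: clk:1→0
  (1Δ to stable)
t=4 Δ0: w3=1 w0=0 w1=1 clk=0 w4=1 w6=1 w5=0
  Δ1: clk:0→1
  Δ2: w3:1→0
  Δ3: w5:0→1
  (3Δ to stable)
t=5 Δ0: w3=0 w0=0 w1=1 clk=1 w4=1 w6=1 w5=1
  Δ1: clk:1→0
  (1Δ to stable)
t=6 Δ0: w3=0 w0=0 w1=1 clk=0 w4=1 w6=1 w5=1
  Δ1: clk:0→1
  Δ2: w3:0→1
  Δ3: w5:1→0
  (3Δ to stable)
t=7 Δ0: w3=1 w0=0 w1=1 clk=1 w4=1 w6=1 w5=0
  Δ1: clk:1→0
  (1Δ to stable)
t=8 Δ0: w3=1 w0=0 w1=1 clk=0 w4=1 w6=1 w5=0
  Δ1: clk:0→1
  Δ2: w3:1→0
  Δ3: w5:0→1
  (3Δ to stable)
t=9 Δ0: w3=0 w0=0 w1=1 clk=1 w4=1 w6=1 w5=1
  Δ1: clk:1→0
  (1Δ to stable)
t=10 Δ0: w3=0 w0=0 w1=1 clk=0 w4=1 w6=1 w5=1
  Δ1: clk:0→1
  Δ2: w3:0→1
  Δ3: w5:1→0
  (3Δ to stable)
t=11 Δ0: w3=1 w0=0 w1=1 clk=1 w4=1 w6=1 w5=0
  Δ1: clk:1→0
  (1Δ to stable)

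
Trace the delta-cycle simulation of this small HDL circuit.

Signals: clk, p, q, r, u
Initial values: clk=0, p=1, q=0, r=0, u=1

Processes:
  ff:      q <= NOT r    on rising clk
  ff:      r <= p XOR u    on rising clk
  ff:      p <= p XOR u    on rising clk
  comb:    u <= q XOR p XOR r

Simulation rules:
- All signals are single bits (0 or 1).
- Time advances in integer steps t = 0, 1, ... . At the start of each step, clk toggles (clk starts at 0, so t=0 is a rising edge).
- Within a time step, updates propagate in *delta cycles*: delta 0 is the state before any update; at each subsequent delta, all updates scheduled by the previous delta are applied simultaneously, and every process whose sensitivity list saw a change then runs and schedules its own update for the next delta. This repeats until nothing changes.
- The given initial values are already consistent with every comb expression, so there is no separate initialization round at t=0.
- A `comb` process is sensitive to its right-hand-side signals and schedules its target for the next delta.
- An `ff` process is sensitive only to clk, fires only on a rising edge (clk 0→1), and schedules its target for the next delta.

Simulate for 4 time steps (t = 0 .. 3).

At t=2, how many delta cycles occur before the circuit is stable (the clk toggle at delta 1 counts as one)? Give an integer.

2

t0.Δ0 clk=0 r=0 p=1 u=1 q=0
t0.Δ1 clk=1 r=0 p=1 u=1 q=0
t0.Δ2 clk=1 r=0 p=0 u=1 q=1
t1.Δ0 clk=1 r=0 p=0 u=1 q=1
t1.Δ1 clk=0 r=0 p=0 u=1 q=1
t2.Δ0 clk=0 r=0 p=0 u=1 q=1
t2.Δ1 clk=1 r=0 p=0 u=1 q=1
t2.Δ2 clk=1 r=1 p=1 u=1 q=1
t3.Δ0 clk=1 r=1 p=1 u=1 q=1
t3.Δ1 clk=0 r=1 p=1 u=1 q=1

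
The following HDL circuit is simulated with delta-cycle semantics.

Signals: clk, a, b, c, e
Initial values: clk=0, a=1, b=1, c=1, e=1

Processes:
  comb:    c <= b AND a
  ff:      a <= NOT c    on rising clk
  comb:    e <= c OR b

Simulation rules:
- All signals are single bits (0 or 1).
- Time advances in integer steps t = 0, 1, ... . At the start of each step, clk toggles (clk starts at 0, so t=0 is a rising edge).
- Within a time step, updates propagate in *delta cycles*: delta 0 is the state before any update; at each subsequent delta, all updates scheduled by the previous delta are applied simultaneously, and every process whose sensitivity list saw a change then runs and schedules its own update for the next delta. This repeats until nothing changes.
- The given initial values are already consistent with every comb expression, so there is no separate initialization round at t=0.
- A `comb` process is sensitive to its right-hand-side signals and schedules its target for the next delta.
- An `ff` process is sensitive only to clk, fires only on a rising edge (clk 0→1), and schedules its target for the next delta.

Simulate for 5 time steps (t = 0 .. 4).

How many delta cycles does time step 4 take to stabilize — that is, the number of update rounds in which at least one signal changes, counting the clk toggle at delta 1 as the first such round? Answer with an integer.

[bits: a,clk,c,b,e]
t=0: Δ0=10111 Δ1=11111 Δ2=01111 Δ3=01011 | 3Δ
t=1: Δ0=01011 Δ1=00011 | 1Δ
t=2: Δ0=00011 Δ1=01011 Δ2=11011 Δ3=11111 | 3Δ
t=3: Δ0=11111 Δ1=10111 | 1Δ
t=4: Δ0=10111 Δ1=11111 Δ2=01111 Δ3=01011 | 3Δ

3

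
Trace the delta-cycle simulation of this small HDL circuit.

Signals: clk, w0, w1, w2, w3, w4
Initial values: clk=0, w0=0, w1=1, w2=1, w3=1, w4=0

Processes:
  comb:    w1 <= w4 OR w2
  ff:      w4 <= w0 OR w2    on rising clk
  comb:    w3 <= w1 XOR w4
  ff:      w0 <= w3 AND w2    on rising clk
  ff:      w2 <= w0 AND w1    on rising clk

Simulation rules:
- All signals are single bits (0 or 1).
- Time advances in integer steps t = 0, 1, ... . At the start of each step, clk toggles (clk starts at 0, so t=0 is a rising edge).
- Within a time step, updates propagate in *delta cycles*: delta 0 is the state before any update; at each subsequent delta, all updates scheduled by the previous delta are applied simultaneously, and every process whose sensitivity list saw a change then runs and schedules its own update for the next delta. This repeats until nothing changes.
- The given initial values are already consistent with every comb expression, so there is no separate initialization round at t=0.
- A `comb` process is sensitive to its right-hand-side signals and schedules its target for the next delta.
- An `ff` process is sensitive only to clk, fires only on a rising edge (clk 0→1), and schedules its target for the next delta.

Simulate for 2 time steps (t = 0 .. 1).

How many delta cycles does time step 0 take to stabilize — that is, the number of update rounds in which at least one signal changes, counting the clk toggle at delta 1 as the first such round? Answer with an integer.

[bits: w4,w0,clk,w3,w1,w2]
t=0: Δ0=000111 Δ1=001111 Δ2=111110 Δ3=111010 | 3Δ
t=1: Δ0=111010 Δ1=110010 | 1Δ

3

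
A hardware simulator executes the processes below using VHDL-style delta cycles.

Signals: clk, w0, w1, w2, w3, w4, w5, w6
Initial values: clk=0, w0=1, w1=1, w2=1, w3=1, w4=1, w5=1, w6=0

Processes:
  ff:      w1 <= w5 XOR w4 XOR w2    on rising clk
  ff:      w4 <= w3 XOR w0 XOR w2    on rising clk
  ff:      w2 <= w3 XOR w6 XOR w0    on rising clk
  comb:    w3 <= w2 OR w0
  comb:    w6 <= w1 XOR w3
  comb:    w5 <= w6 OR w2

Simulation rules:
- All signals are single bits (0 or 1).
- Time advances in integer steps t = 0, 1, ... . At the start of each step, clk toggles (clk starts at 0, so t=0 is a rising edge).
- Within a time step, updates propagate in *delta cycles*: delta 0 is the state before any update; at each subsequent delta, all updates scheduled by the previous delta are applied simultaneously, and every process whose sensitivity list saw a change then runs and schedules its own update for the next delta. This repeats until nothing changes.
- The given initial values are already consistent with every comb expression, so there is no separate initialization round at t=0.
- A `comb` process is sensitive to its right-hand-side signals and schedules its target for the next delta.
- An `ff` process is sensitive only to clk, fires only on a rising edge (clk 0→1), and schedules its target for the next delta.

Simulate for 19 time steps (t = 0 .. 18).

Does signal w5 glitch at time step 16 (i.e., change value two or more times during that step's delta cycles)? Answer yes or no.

t0.Δ0 w2=1 w0=1 w6=0 w5=1 clk=0 w4=1 w1=1 w3=1
t0.Δ1 w2=1 w0=1 w6=0 w5=1 clk=1 w4=1 w1=1 w3=1
t0.Δ2 w2=0 w0=1 w6=0 w5=1 clk=1 w4=1 w1=1 w3=1
t0.Δ3 w2=0 w0=1 w6=0 w5=0 clk=1 w4=1 w1=1 w3=1
t1.Δ0 w2=0 w0=1 w6=0 w5=0 clk=1 w4=1 w1=1 w3=1
t1.Δ1 w2=0 w0=1 w6=0 w5=0 clk=0 w4=1 w1=1 w3=1
t2.Δ0 w2=0 w0=1 w6=0 w5=0 clk=0 w4=1 w1=1 w3=1
t2.Δ1 w2=0 w0=1 w6=0 w5=0 clk=1 w4=1 w1=1 w3=1
t2.Δ2 w2=0 w0=1 w6=0 w5=0 clk=1 w4=0 w1=1 w3=1
t3.Δ0 w2=0 w0=1 w6=0 w5=0 clk=1 w4=0 w1=1 w3=1
t3.Δ1 w2=0 w0=1 w6=0 w5=0 clk=0 w4=0 w1=1 w3=1
t4.Δ0 w2=0 w0=1 w6=0 w5=0 clk=0 w4=0 w1=1 w3=1
t4.Δ1 w2=0 w0=1 w6=0 w5=0 clk=1 w4=0 w1=1 w3=1
t4.Δ2 w2=0 w0=1 w6=0 w5=0 clk=1 w4=0 w1=0 w3=1
t4.Δ3 w2=0 w0=1 w6=1 w5=0 clk=1 w4=0 w1=0 w3=1
t4.Δ4 w2=0 w0=1 w6=1 w5=1 clk=1 w4=0 w1=0 w3=1
t5.Δ0 w2=0 w0=1 w6=1 w5=1 clk=1 w4=0 w1=0 w3=1
t5.Δ1 w2=0 w0=1 w6=1 w5=1 clk=0 w4=0 w1=0 w3=1
t6.Δ0 w2=0 w0=1 w6=1 w5=1 clk=0 w4=0 w1=0 w3=1
t6.Δ1 w2=0 w0=1 w6=1 w5=1 clk=1 w4=0 w1=0 w3=1
t6.Δ2 w2=1 w0=1 w6=1 w5=1 clk=1 w4=0 w1=1 w3=1
t6.Δ3 w2=1 w0=1 w6=0 w5=1 clk=1 w4=0 w1=1 w3=1
t7.Δ0 w2=1 w0=1 w6=0 w5=1 clk=1 w4=0 w1=1 w3=1
t7.Δ1 w2=1 w0=1 w6=0 w5=1 clk=0 w4=0 w1=1 w3=1
t8.Δ0 w2=1 w0=1 w6=0 w5=1 clk=0 w4=0 w1=1 w3=1
t8.Δ1 w2=1 w0=1 w6=0 w5=1 clk=1 w4=0 w1=1 w3=1
t8.Δ2 w2=0 w0=1 w6=0 w5=1 clk=1 w4=1 w1=0 w3=1
t8.Δ3 w2=0 w0=1 w6=1 w5=0 clk=1 w4=1 w1=0 w3=1
t8.Δ4 w2=0 w0=1 w6=1 w5=1 clk=1 w4=1 w1=0 w3=1
t9.Δ0 w2=0 w0=1 w6=1 w5=1 clk=1 w4=1 w1=0 w3=1
t9.Δ1 w2=0 w0=1 w6=1 w5=1 clk=0 w4=1 w1=0 w3=1
t10.Δ0 w2=0 w0=1 w6=1 w5=1 clk=0 w4=1 w1=0 w3=1
t10.Δ1 w2=0 w0=1 w6=1 w5=1 clk=1 w4=1 w1=0 w3=1
t10.Δ2 w2=1 w0=1 w6=1 w5=1 clk=1 w4=0 w1=0 w3=1
t11.Δ0 w2=1 w0=1 w6=1 w5=1 clk=1 w4=0 w1=0 w3=1
t11.Δ1 w2=1 w0=1 w6=1 w5=1 clk=0 w4=0 w1=0 w3=1
t12.Δ0 w2=1 w0=1 w6=1 w5=1 clk=0 w4=0 w1=0 w3=1
t12.Δ1 w2=1 w0=1 w6=1 w5=1 clk=1 w4=0 w1=0 w3=1
t12.Δ2 w2=1 w0=1 w6=1 w5=1 clk=1 w4=1 w1=0 w3=1
t13.Δ0 w2=1 w0=1 w6=1 w5=1 clk=1 w4=1 w1=0 w3=1
t13.Δ1 w2=1 w0=1 w6=1 w5=1 clk=0 w4=1 w1=0 w3=1
t14.Δ0 w2=1 w0=1 w6=1 w5=1 clk=0 w4=1 w1=0 w3=1
t14.Δ1 w2=1 w0=1 w6=1 w5=1 clk=1 w4=1 w1=0 w3=1
t14.Δ2 w2=1 w0=1 w6=1 w5=1 clk=1 w4=1 w1=1 w3=1
t14.Δ3 w2=1 w0=1 w6=0 w5=1 clk=1 w4=1 w1=1 w3=1
t15.Δ0 w2=1 w0=1 w6=0 w5=1 clk=1 w4=1 w1=1 w3=1
t15.Δ1 w2=1 w0=1 w6=0 w5=1 clk=0 w4=1 w1=1 w3=1
t16.Δ0 w2=1 w0=1 w6=0 w5=1 clk=0 w4=1 w1=1 w3=1
t16.Δ1 w2=1 w0=1 w6=0 w5=1 clk=1 w4=1 w1=1 w3=1
t16.Δ2 w2=0 w0=1 w6=0 w5=1 clk=1 w4=1 w1=1 w3=1
t16.Δ3 w2=0 w0=1 w6=0 w5=0 clk=1 w4=1 w1=1 w3=1
t17.Δ0 w2=0 w0=1 w6=0 w5=0 clk=1 w4=1 w1=1 w3=1
t17.Δ1 w2=0 w0=1 w6=0 w5=0 clk=0 w4=1 w1=1 w3=1
t18.Δ0 w2=0 w0=1 w6=0 w5=0 clk=0 w4=1 w1=1 w3=1
t18.Δ1 w2=0 w0=1 w6=0 w5=0 clk=1 w4=1 w1=1 w3=1
t18.Δ2 w2=0 w0=1 w6=0 w5=0 clk=1 w4=0 w1=1 w3=1

no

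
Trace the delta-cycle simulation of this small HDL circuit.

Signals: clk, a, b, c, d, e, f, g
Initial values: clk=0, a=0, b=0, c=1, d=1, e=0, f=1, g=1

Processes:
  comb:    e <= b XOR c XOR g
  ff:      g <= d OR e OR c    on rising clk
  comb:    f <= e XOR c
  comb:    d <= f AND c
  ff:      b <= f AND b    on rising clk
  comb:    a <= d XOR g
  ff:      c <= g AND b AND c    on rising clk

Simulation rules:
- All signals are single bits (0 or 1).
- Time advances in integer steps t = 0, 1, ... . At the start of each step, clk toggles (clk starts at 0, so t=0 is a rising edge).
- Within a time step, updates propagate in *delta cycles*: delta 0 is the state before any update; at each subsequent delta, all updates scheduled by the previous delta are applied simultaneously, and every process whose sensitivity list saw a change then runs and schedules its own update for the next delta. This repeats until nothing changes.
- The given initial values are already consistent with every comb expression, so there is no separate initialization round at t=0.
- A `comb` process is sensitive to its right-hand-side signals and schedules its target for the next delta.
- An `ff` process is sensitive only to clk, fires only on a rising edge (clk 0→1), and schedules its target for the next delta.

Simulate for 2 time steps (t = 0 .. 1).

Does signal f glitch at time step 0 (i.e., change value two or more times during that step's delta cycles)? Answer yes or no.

[bits: f,b,a,g,e,d,clk,c]
t=0: Δ0=10010101 Δ1=10010111 Δ2=10010110 Δ3=00011010 Δ4=10111010 | 4Δ
t=1: Δ0=10111010 Δ1=10111000 | 1Δ

yes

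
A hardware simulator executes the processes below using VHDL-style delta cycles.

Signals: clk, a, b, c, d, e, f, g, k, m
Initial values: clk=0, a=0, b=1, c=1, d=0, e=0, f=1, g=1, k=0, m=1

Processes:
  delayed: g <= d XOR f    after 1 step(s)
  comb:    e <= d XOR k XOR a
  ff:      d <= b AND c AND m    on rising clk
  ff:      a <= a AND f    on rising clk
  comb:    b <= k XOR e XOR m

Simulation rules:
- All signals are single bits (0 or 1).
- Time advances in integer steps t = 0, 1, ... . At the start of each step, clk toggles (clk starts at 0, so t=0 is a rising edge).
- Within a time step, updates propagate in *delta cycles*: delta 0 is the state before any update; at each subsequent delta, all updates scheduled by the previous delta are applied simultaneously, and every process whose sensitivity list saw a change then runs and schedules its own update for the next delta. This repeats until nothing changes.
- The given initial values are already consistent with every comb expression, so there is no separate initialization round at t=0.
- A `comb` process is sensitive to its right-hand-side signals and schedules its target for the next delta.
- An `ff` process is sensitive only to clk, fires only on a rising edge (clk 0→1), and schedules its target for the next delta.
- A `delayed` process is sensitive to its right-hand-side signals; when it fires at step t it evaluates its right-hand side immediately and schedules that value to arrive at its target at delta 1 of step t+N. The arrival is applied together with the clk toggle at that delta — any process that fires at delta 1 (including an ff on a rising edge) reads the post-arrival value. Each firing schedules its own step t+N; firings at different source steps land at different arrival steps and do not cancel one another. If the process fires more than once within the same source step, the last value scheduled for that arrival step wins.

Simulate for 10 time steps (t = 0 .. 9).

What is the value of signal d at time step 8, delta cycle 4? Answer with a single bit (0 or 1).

1

t=0 Δ0: f=1 d=0 c=1 g=1 a=0 clk=0 k=0 b=1 m=1 e=0
  Δ1: clk:0→1
  Δ2: d:0→1
  Δ3: e:0→1
  Δ4: b:1→0
  (4Δ to stable)
t=1 Δ0: f=1 d=1 c=1 g=1 a=0 clk=1 k=0 b=0 m=1 e=1
  Δ1: g:1→0, clk:1→0
  (1Δ to stable)
t=2 Δ0: f=1 d=1 c=1 g=0 a=0 clk=0 k=0 b=0 m=1 e=1
  Δ1: clk:0→1
  Δ2: d:1→0
  Δ3: e:1→0
  Δ4: b:0→1
  (4Δ to stable)
t=3 Δ0: f=1 d=0 c=1 g=0 a=0 clk=1 k=0 b=1 m=1 e=0
  Δ1: g:0→1, clk:1→0
  (1Δ to stable)
t=4 Δ0: f=1 d=0 c=1 g=1 a=0 clk=0 k=0 b=1 m=1 e=0
  Δ1: clk:0→1
  Δ2: d:0→1
  Δ3: e:0→1
  Δ4: b:1→0
  (4Δ to stable)
t=5 Δ0: f=1 d=1 c=1 g=1 a=0 clk=1 k=0 b=0 m=1 e=1
  Δ1: g:1→0, clk:1→0
  (1Δ to stable)
t=6 Δ0: f=1 d=1 c=1 g=0 a=0 clk=0 k=0 b=0 m=1 e=1
  Δ1: clk:0→1
  Δ2: d:1→0
  Δ3: e:1→0
  Δ4: b:0→1
  (4Δ to stable)
t=7 Δ0: f=1 d=0 c=1 g=0 a=0 clk=1 k=0 b=1 m=1 e=0
  Δ1: g:0→1, clk:1→0
  (1Δ to stable)
t=8 Δ0: f=1 d=0 c=1 g=1 a=0 clk=0 k=0 b=1 m=1 e=0
  Δ1: clk:0→1
  Δ2: d:0→1
  Δ3: e:0→1
  Δ4: b:1→0
  (4Δ to stable)
t=9 Δ0: f=1 d=1 c=1 g=1 a=0 clk=1 k=0 b=0 m=1 e=1
  Δ1: g:1→0, clk:1→0
  (1Δ to stable)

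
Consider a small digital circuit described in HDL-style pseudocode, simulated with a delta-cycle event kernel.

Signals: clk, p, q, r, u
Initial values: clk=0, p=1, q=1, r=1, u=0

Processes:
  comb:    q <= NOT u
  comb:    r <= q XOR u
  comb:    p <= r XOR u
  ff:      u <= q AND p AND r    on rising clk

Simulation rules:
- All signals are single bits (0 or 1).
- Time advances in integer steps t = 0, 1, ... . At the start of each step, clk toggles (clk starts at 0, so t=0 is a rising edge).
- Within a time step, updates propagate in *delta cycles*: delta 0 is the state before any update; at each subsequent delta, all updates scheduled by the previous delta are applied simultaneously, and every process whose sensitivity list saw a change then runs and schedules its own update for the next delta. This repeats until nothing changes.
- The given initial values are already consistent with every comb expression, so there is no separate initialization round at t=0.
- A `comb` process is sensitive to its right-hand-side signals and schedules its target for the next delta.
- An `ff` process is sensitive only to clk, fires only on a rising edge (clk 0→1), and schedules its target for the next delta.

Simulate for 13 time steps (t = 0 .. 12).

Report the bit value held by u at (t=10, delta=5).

0

[bits: r,u,p,q,clk]
t=0: Δ0=10110 Δ1=10111 Δ2=11111 Δ3=01001 Δ4=11101 Δ5=11001 | 5Δ
t=1: Δ0=11001 Δ1=11000 | 1Δ
t=2: Δ0=11000 Δ1=11001 Δ2=10001 Δ3=00111 Δ4=10011 Δ5=10111 | 5Δ
t=3: Δ0=10111 Δ1=10110 | 1Δ
t=4: Δ0=10110 Δ1=10111 Δ2=11111 Δ3=01001 Δ4=11101 Δ5=11001 | 5Δ
t=5: Δ0=11001 Δ1=11000 | 1Δ
t=6: Δ0=11000 Δ1=11001 Δ2=10001 Δ3=00111 Δ4=10011 Δ5=10111 | 5Δ
t=7: Δ0=10111 Δ1=10110 | 1Δ
t=8: Δ0=10110 Δ1=10111 Δ2=11111 Δ3=01001 Δ4=11101 Δ5=11001 | 5Δ
t=9: Δ0=11001 Δ1=11000 | 1Δ
t=10: Δ0=11000 Δ1=11001 Δ2=10001 Δ3=00111 Δ4=10011 Δ5=10111 | 5Δ
t=11: Δ0=10111 Δ1=10110 | 1Δ
t=12: Δ0=10110 Δ1=10111 Δ2=11111 Δ3=01001 Δ4=11101 Δ5=11001 | 5Δ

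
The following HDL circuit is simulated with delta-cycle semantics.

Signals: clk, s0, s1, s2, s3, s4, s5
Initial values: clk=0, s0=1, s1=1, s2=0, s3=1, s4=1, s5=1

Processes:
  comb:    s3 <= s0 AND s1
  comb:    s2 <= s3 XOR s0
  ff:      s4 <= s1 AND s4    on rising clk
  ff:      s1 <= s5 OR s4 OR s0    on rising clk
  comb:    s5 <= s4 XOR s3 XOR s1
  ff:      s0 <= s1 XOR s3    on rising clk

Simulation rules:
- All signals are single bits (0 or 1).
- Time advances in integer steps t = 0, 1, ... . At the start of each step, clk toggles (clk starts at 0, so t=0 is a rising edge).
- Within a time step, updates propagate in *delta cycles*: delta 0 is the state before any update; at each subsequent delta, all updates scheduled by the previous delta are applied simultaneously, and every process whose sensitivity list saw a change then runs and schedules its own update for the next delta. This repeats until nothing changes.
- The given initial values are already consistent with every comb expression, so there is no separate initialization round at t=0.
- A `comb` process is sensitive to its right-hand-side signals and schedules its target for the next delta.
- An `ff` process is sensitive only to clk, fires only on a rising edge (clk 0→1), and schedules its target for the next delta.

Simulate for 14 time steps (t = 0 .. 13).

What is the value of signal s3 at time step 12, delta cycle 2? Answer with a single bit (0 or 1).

1

t0.Δ0 s1=1 s2=0 clk=0 s3=1 s5=1 s4=1 s0=1
t0.Δ1 s1=1 s2=0 clk=1 s3=1 s5=1 s4=1 s0=1
t0.Δ2 s1=1 s2=0 clk=1 s3=1 s5=1 s4=1 s0=0
t0.Δ3 s1=1 s2=1 clk=1 s3=0 s5=1 s4=1 s0=0
t0.Δ4 s1=1 s2=0 clk=1 s3=0 s5=0 s4=1 s0=0
t1.Δ0 s1=1 s2=0 clk=1 s3=0 s5=0 s4=1 s0=0
t1.Δ1 s1=1 s2=0 clk=0 s3=0 s5=0 s4=1 s0=0
t2.Δ0 s1=1 s2=0 clk=0 s3=0 s5=0 s4=1 s0=0
t2.Δ1 s1=1 s2=0 clk=1 s3=0 s5=0 s4=1 s0=0
t2.Δ2 s1=1 s2=0 clk=1 s3=0 s5=0 s4=1 s0=1
t2.Δ3 s1=1 s2=1 clk=1 s3=1 s5=0 s4=1 s0=1
t2.Δ4 s1=1 s2=0 clk=1 s3=1 s5=1 s4=1 s0=1
t3.Δ0 s1=1 s2=0 clk=1 s3=1 s5=1 s4=1 s0=1
t3.Δ1 s1=1 s2=0 clk=0 s3=1 s5=1 s4=1 s0=1
t4.Δ0 s1=1 s2=0 clk=0 s3=1 s5=1 s4=1 s0=1
t4.Δ1 s1=1 s2=0 clk=1 s3=1 s5=1 s4=1 s0=1
t4.Δ2 s1=1 s2=0 clk=1 s3=1 s5=1 s4=1 s0=0
t4.Δ3 s1=1 s2=1 clk=1 s3=0 s5=1 s4=1 s0=0
t4.Δ4 s1=1 s2=0 clk=1 s3=0 s5=0 s4=1 s0=0
t5.Δ0 s1=1 s2=0 clk=1 s3=0 s5=0 s4=1 s0=0
t5.Δ1 s1=1 s2=0 clk=0 s3=0 s5=0 s4=1 s0=0
t6.Δ0 s1=1 s2=0 clk=0 s3=0 s5=0 s4=1 s0=0
t6.Δ1 s1=1 s2=0 clk=1 s3=0 s5=0 s4=1 s0=0
t6.Δ2 s1=1 s2=0 clk=1 s3=0 s5=0 s4=1 s0=1
t6.Δ3 s1=1 s2=1 clk=1 s3=1 s5=0 s4=1 s0=1
t6.Δ4 s1=1 s2=0 clk=1 s3=1 s5=1 s4=1 s0=1
t7.Δ0 s1=1 s2=0 clk=1 s3=1 s5=1 s4=1 s0=1
t7.Δ1 s1=1 s2=0 clk=0 s3=1 s5=1 s4=1 s0=1
t8.Δ0 s1=1 s2=0 clk=0 s3=1 s5=1 s4=1 s0=1
t8.Δ1 s1=1 s2=0 clk=1 s3=1 s5=1 s4=1 s0=1
t8.Δ2 s1=1 s2=0 clk=1 s3=1 s5=1 s4=1 s0=0
t8.Δ3 s1=1 s2=1 clk=1 s3=0 s5=1 s4=1 s0=0
t8.Δ4 s1=1 s2=0 clk=1 s3=0 s5=0 s4=1 s0=0
t9.Δ0 s1=1 s2=0 clk=1 s3=0 s5=0 s4=1 s0=0
t9.Δ1 s1=1 s2=0 clk=0 s3=0 s5=0 s4=1 s0=0
t10.Δ0 s1=1 s2=0 clk=0 s3=0 s5=0 s4=1 s0=0
t10.Δ1 s1=1 s2=0 clk=1 s3=0 s5=0 s4=1 s0=0
t10.Δ2 s1=1 s2=0 clk=1 s3=0 s5=0 s4=1 s0=1
t10.Δ3 s1=1 s2=1 clk=1 s3=1 s5=0 s4=1 s0=1
t10.Δ4 s1=1 s2=0 clk=1 s3=1 s5=1 s4=1 s0=1
t11.Δ0 s1=1 s2=0 clk=1 s3=1 s5=1 s4=1 s0=1
t11.Δ1 s1=1 s2=0 clk=0 s3=1 s5=1 s4=1 s0=1
t12.Δ0 s1=1 s2=0 clk=0 s3=1 s5=1 s4=1 s0=1
t12.Δ1 s1=1 s2=0 clk=1 s3=1 s5=1 s4=1 s0=1
t12.Δ2 s1=1 s2=0 clk=1 s3=1 s5=1 s4=1 s0=0
t12.Δ3 s1=1 s2=1 clk=1 s3=0 s5=1 s4=1 s0=0
t12.Δ4 s1=1 s2=0 clk=1 s3=0 s5=0 s4=1 s0=0
t13.Δ0 s1=1 s2=0 clk=1 s3=0 s5=0 s4=1 s0=0
t13.Δ1 s1=1 s2=0 clk=0 s3=0 s5=0 s4=1 s0=0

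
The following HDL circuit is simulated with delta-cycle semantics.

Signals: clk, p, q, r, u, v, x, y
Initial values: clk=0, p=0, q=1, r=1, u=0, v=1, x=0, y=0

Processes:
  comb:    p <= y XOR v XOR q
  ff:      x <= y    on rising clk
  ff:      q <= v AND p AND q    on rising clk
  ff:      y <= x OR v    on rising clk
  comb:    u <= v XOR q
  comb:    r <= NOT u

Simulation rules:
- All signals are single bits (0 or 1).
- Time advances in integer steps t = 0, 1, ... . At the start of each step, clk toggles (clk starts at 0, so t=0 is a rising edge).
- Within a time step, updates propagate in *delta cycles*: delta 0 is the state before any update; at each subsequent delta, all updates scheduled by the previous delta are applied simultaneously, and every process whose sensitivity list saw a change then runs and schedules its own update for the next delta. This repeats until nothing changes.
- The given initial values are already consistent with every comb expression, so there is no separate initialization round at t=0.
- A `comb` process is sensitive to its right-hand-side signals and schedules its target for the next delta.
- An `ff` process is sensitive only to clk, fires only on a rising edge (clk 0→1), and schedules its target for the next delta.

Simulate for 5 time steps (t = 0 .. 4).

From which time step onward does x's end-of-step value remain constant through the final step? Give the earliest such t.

2

t0.Δ0 r=1 v=1 q=1 y=0 u=0 p=0 clk=0 x=0
t0.Δ1 r=1 v=1 q=1 y=0 u=0 p=0 clk=1 x=0
t0.Δ2 r=1 v=1 q=0 y=1 u=0 p=0 clk=1 x=0
t0.Δ3 r=1 v=1 q=0 y=1 u=1 p=0 clk=1 x=0
t0.Δ4 r=0 v=1 q=0 y=1 u=1 p=0 clk=1 x=0
t1.Δ0 r=0 v=1 q=0 y=1 u=1 p=0 clk=1 x=0
t1.Δ1 r=0 v=1 q=0 y=1 u=1 p=0 clk=0 x=0
t2.Δ0 r=0 v=1 q=0 y=1 u=1 p=0 clk=0 x=0
t2.Δ1 r=0 v=1 q=0 y=1 u=1 p=0 clk=1 x=0
t2.Δ2 r=0 v=1 q=0 y=1 u=1 p=0 clk=1 x=1
t3.Δ0 r=0 v=1 q=0 y=1 u=1 p=0 clk=1 x=1
t3.Δ1 r=0 v=1 q=0 y=1 u=1 p=0 clk=0 x=1
t4.Δ0 r=0 v=1 q=0 y=1 u=1 p=0 clk=0 x=1
t4.Δ1 r=0 v=1 q=0 y=1 u=1 p=0 clk=1 x=1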